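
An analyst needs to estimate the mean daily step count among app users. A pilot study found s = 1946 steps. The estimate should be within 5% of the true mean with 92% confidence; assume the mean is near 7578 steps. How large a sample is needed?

81

For a mean, the margin of error is E = z·σ/√n, so n = (zσ/E)².
At 92% confidence, z = 1.751.
E = 5% of 7578 = 378.9 steps.
n = (1.751 × 1946 / 378.9)² = 80.87
Round up: n = 81.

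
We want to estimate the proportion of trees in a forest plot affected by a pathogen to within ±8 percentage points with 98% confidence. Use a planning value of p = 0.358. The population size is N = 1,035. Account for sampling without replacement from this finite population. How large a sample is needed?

n = 164

For a proportion with margin E = 0.08 at 98% confidence, z = 2.326.
n = p̂(1−p̂)(z/E)² = 0.358 × 0.642 × (2.326/0.08)² = 194.29 — call this n₀.
Finite-population correction with N = 1,035: n = n₀ / (1 + (n₀−1)/N) = 194.29 / 1.187 = 163.68
Round up: n = 164.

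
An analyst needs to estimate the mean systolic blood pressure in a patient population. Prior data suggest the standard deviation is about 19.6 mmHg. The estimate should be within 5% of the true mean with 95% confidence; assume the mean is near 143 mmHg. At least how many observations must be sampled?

For a mean, the margin of error is E = z·σ/√n, so n = (zσ/E)².
At 95% confidence, z = 1.960.
E = 5% of 143 = 7.15 mmHg.
n = (1.960 × 19.6 / 7.15)² = 28.87
Round up: n = 29.

29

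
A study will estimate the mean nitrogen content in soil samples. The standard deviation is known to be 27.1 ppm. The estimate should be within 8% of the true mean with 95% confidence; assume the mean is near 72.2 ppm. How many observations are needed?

n = 85

For a mean, the margin of error is E = z·σ/√n, so n = (zσ/E)².
At 95% confidence, z = 1.960.
E = 8% of 72.2 = 5.776 ppm.
n = (1.960 × 27.1 / 5.776)² = 84.57
Round up: n = 85.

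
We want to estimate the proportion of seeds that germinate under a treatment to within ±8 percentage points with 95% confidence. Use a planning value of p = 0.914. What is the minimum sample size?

48

For a proportion with margin E = 0.08 at 95% confidence, z = 1.960.
n = p̂(1−p̂)(z/E)² = 0.914 × 0.086 × (1.960/0.08)² = 47.18
Round up: n = 48.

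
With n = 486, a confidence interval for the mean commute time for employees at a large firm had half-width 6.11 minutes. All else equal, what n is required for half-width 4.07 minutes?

Margin of error scales as 1/√n, so n₂ = n₁·(E₁/E₂)².
n₂ = 486 × (6.11/4.07)² = 486 × 2.254 = 1095.44
Round up: n₂ = 1096.

n = 1096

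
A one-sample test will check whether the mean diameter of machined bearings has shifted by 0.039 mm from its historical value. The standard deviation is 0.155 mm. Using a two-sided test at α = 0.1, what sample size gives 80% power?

98

For a one-sample z-test, n = ((z_{α/2} + z_β)·σ/δ)².
z_{α/2} = 1.645 (two-sided α = 0.1); z_β = 0.842 (power 80% → β = 0.2).
n = (2.487 × 0.155 / 0.039)² = 97.70
Round up: n = 98.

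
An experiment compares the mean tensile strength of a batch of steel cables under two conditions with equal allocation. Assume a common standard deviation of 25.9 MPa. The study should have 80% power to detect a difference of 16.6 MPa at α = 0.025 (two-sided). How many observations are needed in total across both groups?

For two equal groups, n per group = 2·((z_{α/2} + z_β)·σ/δ)².
z_{α/2} = 2.241; z_β = 0.842 (power 80%).
n = 2 × (3.083 × 25.9 / 16.6)² = 2 × 23.14 = 46.28
Round up: n = 47 per group.
Total across both groups: 2 × 47 = 94.

94 total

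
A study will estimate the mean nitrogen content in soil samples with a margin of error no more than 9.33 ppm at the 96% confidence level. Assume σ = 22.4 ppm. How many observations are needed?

n = 25

For a mean, the margin of error is E = z·σ/√n, so n = (zσ/E)².
At 96% confidence, z = 2.054.
n = (2.054 × 22.4 / 9.33)² = 24.32
Round up: n = 25.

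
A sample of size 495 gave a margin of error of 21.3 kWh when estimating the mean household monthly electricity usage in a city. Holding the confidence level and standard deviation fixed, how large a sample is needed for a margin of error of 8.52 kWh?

Margin of error scales as 1/√n, so n₂ = n₁·(E₁/E₂)².
n₂ = 495 × (21.3/8.52)² = 495 × 6.25 = 3093.75
Round up: n₂ = 3094.

n = 3094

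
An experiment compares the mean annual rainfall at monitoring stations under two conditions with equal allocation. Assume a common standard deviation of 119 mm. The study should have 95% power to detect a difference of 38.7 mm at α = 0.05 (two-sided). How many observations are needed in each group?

246 per group

For two equal groups, n per group = 2·((z_{α/2} + z_β)·σ/δ)².
z_{α/2} = 1.960; z_β = 1.645 (power 95%).
n = 2 × (3.605 × 119 / 38.7)² = 2 × 122.88 = 245.76
Round up: n = 246 per group.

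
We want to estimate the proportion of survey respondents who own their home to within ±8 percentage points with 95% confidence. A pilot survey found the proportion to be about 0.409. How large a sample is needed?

For a proportion with margin E = 0.08 at 95% confidence, z = 1.960.
n = p̂(1−p̂)(z/E)² = 0.409 × 0.591 × (1.960/0.08)² = 145.09
Round up: n = 146.

146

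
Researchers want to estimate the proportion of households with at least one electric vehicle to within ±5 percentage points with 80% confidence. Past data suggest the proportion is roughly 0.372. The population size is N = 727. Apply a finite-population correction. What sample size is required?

n = 127

For a proportion with margin E = 0.05 at 80% confidence, z = 1.282.
n = p̂(1−p̂)(z/E)² = 0.372 × 0.628 × (1.282/0.05)² = 153.58 — call this n₀.
Finite-population correction with N = 727: n = n₀ / (1 + (n₀−1)/N) = 153.58 / 1.21 = 126.93
Round up: n = 127.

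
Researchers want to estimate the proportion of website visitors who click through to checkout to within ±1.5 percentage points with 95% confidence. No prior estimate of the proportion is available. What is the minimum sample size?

For a proportion with margin E = 0.015 at 95% confidence, z = 1.960.
With no prior estimate, use p = 0.5, which maximizes p(1−p) at 0.25.
n = 0.25 × (z/E)² = 0.25 × (1.960/0.015)² = 4268.44
Round up: n = 4269.

n = 4269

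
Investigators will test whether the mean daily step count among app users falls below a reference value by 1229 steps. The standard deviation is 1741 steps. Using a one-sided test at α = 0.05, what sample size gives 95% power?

22

For a one-sample z-test, n = ((z_α + z_β)·σ/δ)².
z_α = 1.645 (one-sided α = 0.05); z_β = 1.645 (power 95% → β = 0.05).
n = (3.290 × 1741 / 1229)² = 21.72
Round up: n = 22.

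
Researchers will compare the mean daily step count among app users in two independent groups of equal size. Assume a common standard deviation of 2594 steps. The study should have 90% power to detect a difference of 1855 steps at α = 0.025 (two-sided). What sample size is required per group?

49 per group

For two equal groups, n per group = 2·((z_{α/2} + z_β)·σ/δ)².
z_{α/2} = 2.241; z_β = 1.282 (power 90%).
n = 2 × (3.523 × 2594 / 1855)² = 2 × 24.27 = 48.54
Round up: n = 49 per group.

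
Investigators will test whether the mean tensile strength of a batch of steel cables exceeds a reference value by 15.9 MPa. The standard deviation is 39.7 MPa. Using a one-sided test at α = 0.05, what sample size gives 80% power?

For a one-sample z-test, n = ((z_α + z_β)·σ/δ)².
z_α = 1.645 (one-sided α = 0.05); z_β = 0.842 (power 80% → β = 0.2).
n = (2.487 × 39.7 / 15.9)² = 38.56
Round up: n = 39.

39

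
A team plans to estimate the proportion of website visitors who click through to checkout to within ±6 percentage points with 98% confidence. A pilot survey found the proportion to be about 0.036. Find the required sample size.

53

For a proportion with margin E = 0.06 at 98% confidence, z = 2.326.
n = p̂(1−p̂)(z/E)² = 0.036 × 0.964 × (2.326/0.06)² = 52.16
Round up: n = 53.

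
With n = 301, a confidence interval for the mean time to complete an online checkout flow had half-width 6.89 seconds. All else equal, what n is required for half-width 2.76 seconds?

n = 1876

Margin of error scales as 1/√n, so n₂ = n₁·(E₁/E₂)².
n₂ = 301 × (6.89/2.76)² = 301 × 6.232 = 1875.83
Round up: n₂ = 1876.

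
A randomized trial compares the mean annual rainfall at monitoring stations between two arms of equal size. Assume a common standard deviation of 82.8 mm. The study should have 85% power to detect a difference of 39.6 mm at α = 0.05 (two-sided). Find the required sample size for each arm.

For two equal groups, n per group = 2·((z_{α/2} + z_β)·σ/δ)².
z_{α/2} = 1.960; z_β = 1.036 (power 85%).
n = 2 × (2.996 × 82.8 / 39.6)² = 2 × 39.24 = 78.48
Round up: n = 79 per group.

79 per group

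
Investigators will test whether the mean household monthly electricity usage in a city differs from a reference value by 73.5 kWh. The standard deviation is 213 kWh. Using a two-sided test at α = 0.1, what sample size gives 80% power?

For a one-sample z-test, n = ((z_{α/2} + z_β)·σ/δ)².
z_{α/2} = 1.645 (two-sided α = 0.1); z_β = 0.842 (power 80% → β = 0.2).
n = (2.487 × 213 / 73.5)² = 51.94
Round up: n = 52.

n = 52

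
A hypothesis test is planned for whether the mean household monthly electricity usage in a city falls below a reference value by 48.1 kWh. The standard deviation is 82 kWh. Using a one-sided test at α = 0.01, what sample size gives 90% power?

For a one-sample z-test, n = ((z_α + z_β)·σ/δ)².
z_α = 2.326 (one-sided α = 0.01); z_β = 1.282 (power 90% → β = 0.1).
n = (3.608 × 82 / 48.1)² = 37.83
Round up: n = 38.

38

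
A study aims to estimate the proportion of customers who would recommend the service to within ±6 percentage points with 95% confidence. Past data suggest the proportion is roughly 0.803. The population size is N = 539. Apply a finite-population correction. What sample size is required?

For a proportion with margin E = 0.06 at 95% confidence, z = 1.960.
n = p̂(1−p̂)(z/E)² = 0.803 × 0.197 × (1.960/0.06)² = 168.81 — call this n₀.
Finite-population correction with N = 539: n = n₀ / (1 + (n₀−1)/N) = 168.81 / 1.311 = 128.76
Round up: n = 129.

129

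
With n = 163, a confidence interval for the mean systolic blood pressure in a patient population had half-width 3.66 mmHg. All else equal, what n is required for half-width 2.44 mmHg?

Margin of error scales as 1/√n, so n₂ = n₁·(E₁/E₂)².
n₂ = 163 × (3.66/2.44)² = 163 × 2.25 = 366.75
Round up: n₂ = 367.

n = 367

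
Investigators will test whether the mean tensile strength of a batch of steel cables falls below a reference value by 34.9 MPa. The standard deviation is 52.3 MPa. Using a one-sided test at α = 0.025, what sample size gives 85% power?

21

For a one-sample z-test, n = ((z_α + z_β)·σ/δ)².
z_α = 1.960 (one-sided α = 0.025); z_β = 1.036 (power 85% → β = 0.15).
n = (2.996 × 52.3 / 34.9)² = 20.16
Round up: n = 21.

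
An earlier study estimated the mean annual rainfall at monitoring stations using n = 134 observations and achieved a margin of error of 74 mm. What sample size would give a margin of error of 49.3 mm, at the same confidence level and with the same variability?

302

Margin of error scales as 1/√n, so n₂ = n₁·(E₁/E₂)².
n₂ = 134 × (74/49.3)² = 134 × 2.253 = 301.90
Round up: n₂ = 302.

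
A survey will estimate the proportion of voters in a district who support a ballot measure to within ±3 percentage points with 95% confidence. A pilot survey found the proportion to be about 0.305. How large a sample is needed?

For a proportion with margin E = 0.03 at 95% confidence, z = 1.960.
n = p̂(1−p̂)(z/E)² = 0.305 × 0.695 × (1.960/0.03)² = 904.80
Round up: n = 905.

905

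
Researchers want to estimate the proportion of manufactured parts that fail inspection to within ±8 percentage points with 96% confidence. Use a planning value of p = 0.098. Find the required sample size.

n = 59

For a proportion with margin E = 0.08 at 96% confidence, z = 2.054.
n = p̂(1−p̂)(z/E)² = 0.098 × 0.902 × (2.054/0.08)² = 58.27
Round up: n = 59.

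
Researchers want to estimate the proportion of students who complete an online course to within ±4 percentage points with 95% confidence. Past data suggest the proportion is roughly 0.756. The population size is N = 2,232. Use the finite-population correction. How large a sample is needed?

For a proportion with margin E = 0.04 at 95% confidence, z = 1.960.
n = p̂(1−p̂)(z/E)² = 0.756 × 0.244 × (1.960/0.04)² = 442.90 — call this n₀.
Finite-population correction with N = 2,232: n = n₀ / (1 + (n₀−1)/N) = 442.90 / 1.198 = 369.70
Round up: n = 370.

370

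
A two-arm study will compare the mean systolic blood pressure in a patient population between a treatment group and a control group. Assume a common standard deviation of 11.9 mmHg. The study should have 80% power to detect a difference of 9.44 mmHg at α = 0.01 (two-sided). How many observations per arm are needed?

38 per group

For two equal groups, n per group = 2·((z_{α/2} + z_β)·σ/δ)².
z_{α/2} = 2.576; z_β = 0.842 (power 80%).
n = 2 × (3.418 × 11.9 / 9.44)² = 2 × 18.56 = 37.12
Round up: n = 38 per group.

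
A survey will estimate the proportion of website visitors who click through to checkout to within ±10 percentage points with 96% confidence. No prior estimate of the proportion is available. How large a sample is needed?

For a proportion with margin E = 0.1 at 96% confidence, z = 2.054.
With no prior estimate, use p = 0.5, which maximizes p(1−p) at 0.25.
n = 0.25 × (z/E)² = 0.25 × (2.054/0.1)² = 105.47
Round up: n = 106.

106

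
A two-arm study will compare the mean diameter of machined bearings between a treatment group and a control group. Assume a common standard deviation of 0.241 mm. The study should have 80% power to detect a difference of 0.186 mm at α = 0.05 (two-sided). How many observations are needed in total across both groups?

54 total

For two equal groups, n per group = 2·((z_{α/2} + z_β)·σ/δ)².
z_{α/2} = 1.960; z_β = 0.842 (power 80%).
n = 2 × (2.802 × 0.241 / 0.186)² = 2 × 13.18 = 26.36
Round up: n = 27 per group.
Total across both groups: 2 × 27 = 54.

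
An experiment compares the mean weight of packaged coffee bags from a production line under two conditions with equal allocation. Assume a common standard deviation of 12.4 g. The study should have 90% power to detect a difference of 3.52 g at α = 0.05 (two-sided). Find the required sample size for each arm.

261 per group

For two equal groups, n per group = 2·((z_{α/2} + z_β)·σ/δ)².
z_{α/2} = 1.960; z_β = 1.282 (power 90%).
n = 2 × (3.242 × 12.4 / 3.52)² = 2 × 130.43 = 260.86
Round up: n = 261 per group.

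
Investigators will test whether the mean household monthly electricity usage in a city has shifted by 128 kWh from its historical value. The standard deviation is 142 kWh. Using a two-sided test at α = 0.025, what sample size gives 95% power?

For a one-sample z-test, n = ((z_{α/2} + z_β)·σ/δ)².
z_{α/2} = 2.241 (two-sided α = 0.025); z_β = 1.645 (power 95% → β = 0.05).
n = (3.886 × 142 / 128)² = 18.58
Round up: n = 19.

n = 19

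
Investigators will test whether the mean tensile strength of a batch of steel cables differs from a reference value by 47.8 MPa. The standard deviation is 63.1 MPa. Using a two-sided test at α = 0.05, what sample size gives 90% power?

For a one-sample z-test, n = ((z_{α/2} + z_β)·σ/δ)².
z_{α/2} = 1.960 (two-sided α = 0.05); z_β = 1.282 (power 90% → β = 0.1).
n = (3.242 × 63.1 / 47.8)² = 18.32
Round up: n = 19.

19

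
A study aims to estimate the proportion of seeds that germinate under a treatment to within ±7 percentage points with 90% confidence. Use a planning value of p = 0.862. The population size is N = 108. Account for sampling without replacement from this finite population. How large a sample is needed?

n = 42

For a proportion with margin E = 0.07 at 90% confidence, z = 1.645.
n = p̂(1−p̂)(z/E)² = 0.862 × 0.138 × (1.645/0.07)² = 65.69 — call this n₀.
Finite-population correction with N = 108: n = n₀ / (1 + (n₀−1)/N) = 65.69 / 1.599 = 41.08
Round up: n = 42.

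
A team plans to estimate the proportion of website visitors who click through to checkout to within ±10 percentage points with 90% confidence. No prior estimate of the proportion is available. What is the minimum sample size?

For a proportion with margin E = 0.1 at 90% confidence, z = 1.645.
With no prior estimate, use p = 0.5, which maximizes p(1−p) at 0.25.
n = 0.25 × (z/E)² = 0.25 × (1.645/0.1)² = 67.65
Round up: n = 68.

68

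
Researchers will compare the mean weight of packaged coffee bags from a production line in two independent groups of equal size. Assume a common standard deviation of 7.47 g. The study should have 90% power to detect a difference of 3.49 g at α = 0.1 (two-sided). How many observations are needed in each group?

For two equal groups, n per group = 2·((z_{α/2} + z_β)·σ/δ)².
z_{α/2} = 1.645; z_β = 1.282 (power 90%).
n = 2 × (2.927 × 7.47 / 3.49)² = 2 × 39.25 = 78.50
Round up: n = 79 per group.

79 per group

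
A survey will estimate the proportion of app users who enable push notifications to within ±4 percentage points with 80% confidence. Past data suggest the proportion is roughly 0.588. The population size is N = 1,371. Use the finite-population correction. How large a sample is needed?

For a proportion with margin E = 0.04 at 80% confidence, z = 1.282.
n = p̂(1−p̂)(z/E)² = 0.588 × 0.412 × (1.282/0.04)² = 248.85 — call this n₀.
Finite-population correction with N = 1,371: n = n₀ / (1 + (n₀−1)/N) = 248.85 / 1.181 = 210.71
Round up: n = 211.

n = 211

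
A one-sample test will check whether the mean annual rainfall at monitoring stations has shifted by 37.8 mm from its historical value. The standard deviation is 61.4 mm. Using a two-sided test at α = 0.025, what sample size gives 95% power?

For a one-sample z-test, n = ((z_{α/2} + z_β)·σ/δ)².
z_{α/2} = 2.241 (two-sided α = 0.025); z_β = 1.645 (power 95% → β = 0.05).
n = (3.886 × 61.4 / 37.8)² = 39.84
Round up: n = 40.

40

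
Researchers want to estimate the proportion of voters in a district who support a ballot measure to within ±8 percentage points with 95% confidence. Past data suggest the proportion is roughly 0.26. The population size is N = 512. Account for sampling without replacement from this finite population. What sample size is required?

95

For a proportion with margin E = 0.08 at 95% confidence, z = 1.960.
n = p̂(1−p̂)(z/E)² = 0.26 × 0.74 × (1.960/0.08)² = 115.49 — call this n₀.
Finite-population correction with N = 512: n = n₀ / (1 + (n₀−1)/N) = 115.49 / 1.224 = 94.35
Round up: n = 95.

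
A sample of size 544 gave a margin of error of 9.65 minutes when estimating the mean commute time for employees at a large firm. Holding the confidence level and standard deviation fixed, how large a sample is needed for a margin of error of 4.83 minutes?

Margin of error scales as 1/√n, so n₂ = n₁·(E₁/E₂)².
n₂ = 544 × (9.65/4.83)² = 544 × 3.992 = 2171.65
Round up: n₂ = 2172.

n = 2172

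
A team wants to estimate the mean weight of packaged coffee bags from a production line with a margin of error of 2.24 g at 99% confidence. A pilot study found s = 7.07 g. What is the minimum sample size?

For a mean, the margin of error is E = z·σ/√n, so n = (zσ/E)².
At 99% confidence, z = 2.576.
n = (2.576 × 7.07 / 2.24)² = 66.11
Round up: n = 67.

67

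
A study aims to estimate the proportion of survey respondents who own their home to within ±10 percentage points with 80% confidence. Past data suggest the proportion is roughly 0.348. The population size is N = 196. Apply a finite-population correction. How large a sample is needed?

For a proportion with margin E = 0.1 at 80% confidence, z = 1.282.
n = p̂(1−p̂)(z/E)² = 0.348 × 0.652 × (1.282/0.1)² = 37.29 — call this n₀.
Finite-population correction with N = 196: n = n₀ / (1 + (n₀−1)/N) = 37.29 / 1.185 = 31.47
Round up: n = 32.

n = 32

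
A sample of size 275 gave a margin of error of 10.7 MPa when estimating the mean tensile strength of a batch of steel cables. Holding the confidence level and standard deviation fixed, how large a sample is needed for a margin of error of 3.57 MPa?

Margin of error scales as 1/√n, so n₂ = n₁·(E₁/E₂)².
n₂ = 275 × (10.7/3.57)² = 275 × 8.983 = 2470.33
Round up: n₂ = 2471.

n = 2471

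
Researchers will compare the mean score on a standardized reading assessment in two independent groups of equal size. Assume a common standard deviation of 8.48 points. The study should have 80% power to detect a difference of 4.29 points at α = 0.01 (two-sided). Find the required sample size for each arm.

For two equal groups, n per group = 2·((z_{α/2} + z_β)·σ/δ)².
z_{α/2} = 2.576; z_β = 0.842 (power 80%).
n = 2 × (3.418 × 8.48 / 4.29)² = 2 × 45.65 = 91.30
Round up: n = 92 per group.

92 per group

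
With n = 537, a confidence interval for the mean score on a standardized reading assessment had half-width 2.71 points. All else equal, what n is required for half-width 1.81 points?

1204

Margin of error scales as 1/√n, so n₂ = n₁·(E₁/E₂)².
n₂ = 537 × (2.71/1.81)² = 537 × 2.242 = 1203.95
Round up: n₂ = 1204.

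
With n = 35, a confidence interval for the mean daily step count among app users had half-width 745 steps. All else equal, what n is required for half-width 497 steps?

Margin of error scales as 1/√n, so n₂ = n₁·(E₁/E₂)².
n₂ = 35 × (745/497)² = 35 × 2.247 = 78.64
Round up: n₂ = 79.

n = 79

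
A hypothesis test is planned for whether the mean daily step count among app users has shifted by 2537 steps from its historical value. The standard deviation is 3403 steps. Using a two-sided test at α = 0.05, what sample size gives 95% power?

For a one-sample z-test, n = ((z_{α/2} + z_β)·σ/δ)².
z_{α/2} = 1.960 (two-sided α = 0.05); z_β = 1.645 (power 95% → β = 0.05).
n = (3.605 × 3403 / 2537)² = 23.38
Round up: n = 24.

n = 24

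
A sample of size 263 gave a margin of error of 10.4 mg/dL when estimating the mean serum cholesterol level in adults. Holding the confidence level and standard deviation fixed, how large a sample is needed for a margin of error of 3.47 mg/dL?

Margin of error scales as 1/√n, so n₂ = n₁·(E₁/E₂)².
n₂ = 263 × (10.4/3.47)² = 263 × 8.983 = 2362.53
Round up: n₂ = 2363.

2363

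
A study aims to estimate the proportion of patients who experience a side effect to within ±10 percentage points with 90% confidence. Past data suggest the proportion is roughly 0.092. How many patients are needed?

23

For a proportion with margin E = 0.1 at 90% confidence, z = 1.645.
n = p̂(1−p̂)(z/E)² = 0.092 × 0.908 × (1.645/0.1)² = 22.61
Round up: n = 23.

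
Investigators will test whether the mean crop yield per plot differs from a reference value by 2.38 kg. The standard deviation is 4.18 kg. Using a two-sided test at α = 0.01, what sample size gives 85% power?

41

For a one-sample z-test, n = ((z_{α/2} + z_β)·σ/δ)².
z_{α/2} = 2.576 (two-sided α = 0.01); z_β = 1.036 (power 85% → β = 0.15).
n = (3.612 × 4.18 / 2.38)² = 40.24
Round up: n = 41.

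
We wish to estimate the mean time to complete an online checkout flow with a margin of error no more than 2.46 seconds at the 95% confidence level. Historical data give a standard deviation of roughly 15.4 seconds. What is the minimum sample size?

n = 151

For a mean, the margin of error is E = z·σ/√n, so n = (zσ/E)².
At 95% confidence, z = 1.960.
n = (1.960 × 15.4 / 2.46)² = 150.55
Round up: n = 151.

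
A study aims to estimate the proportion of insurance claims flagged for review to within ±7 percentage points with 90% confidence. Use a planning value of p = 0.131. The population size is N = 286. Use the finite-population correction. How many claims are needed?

For a proportion with margin E = 0.07 at 90% confidence, z = 1.645.
n = p̂(1−p̂)(z/E)² = 0.131 × 0.869 × (1.645/0.07)² = 62.87 — call this n₀.
Finite-population correction with N = 286: n = n₀ / (1 + (n₀−1)/N) = 62.87 / 1.216 = 51.70
Round up: n = 52.

n = 52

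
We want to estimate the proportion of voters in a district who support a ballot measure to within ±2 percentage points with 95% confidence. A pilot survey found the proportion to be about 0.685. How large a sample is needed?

For a proportion with margin E = 0.02 at 95% confidence, z = 1.960.
n = p̂(1−p̂)(z/E)² = 0.685 × 0.315 × (1.960/0.02)² = 2072.30
Round up: n = 2073.

2073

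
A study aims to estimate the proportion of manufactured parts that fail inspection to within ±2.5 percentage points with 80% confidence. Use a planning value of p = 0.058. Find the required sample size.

n = 144

For a proportion with margin E = 0.025 at 80% confidence, z = 1.282.
n = p̂(1−p̂)(z/E)² = 0.058 × 0.942 × (1.282/0.025)² = 143.67
Round up: n = 144.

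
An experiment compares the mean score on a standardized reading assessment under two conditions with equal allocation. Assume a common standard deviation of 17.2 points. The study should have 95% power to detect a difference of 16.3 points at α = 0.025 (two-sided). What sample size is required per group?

For two equal groups, n per group = 2·((z_{α/2} + z_β)·σ/δ)².
z_{α/2} = 2.241; z_β = 1.645 (power 95%).
n = 2 × (3.886 × 17.2 / 16.3)² = 2 × 16.81 = 33.62
Round up: n = 34 per group.

34 per group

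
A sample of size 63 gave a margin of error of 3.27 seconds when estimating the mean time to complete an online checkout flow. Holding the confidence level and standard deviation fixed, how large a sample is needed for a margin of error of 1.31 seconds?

393

Margin of error scales as 1/√n, so n₂ = n₁·(E₁/E₂)².
n₂ = 63 × (3.27/1.31)² = 63 × 6.231 = 392.55
Round up: n₂ = 393.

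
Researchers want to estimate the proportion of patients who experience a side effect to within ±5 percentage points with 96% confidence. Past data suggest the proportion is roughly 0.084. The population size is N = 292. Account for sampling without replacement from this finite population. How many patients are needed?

91

For a proportion with margin E = 0.05 at 96% confidence, z = 2.054.
n = p̂(1−p̂)(z/E)² = 0.084 × 0.916 × (2.054/0.05)² = 129.85 — call this n₀.
Finite-population correction with N = 292: n = n₀ / (1 + (n₀−1)/N) = 129.85 / 1.441 = 90.11
Round up: n = 91.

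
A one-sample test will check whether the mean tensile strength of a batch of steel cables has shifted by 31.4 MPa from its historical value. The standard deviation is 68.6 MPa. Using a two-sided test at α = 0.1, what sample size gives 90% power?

For a one-sample z-test, n = ((z_{α/2} + z_β)·σ/δ)².
z_{α/2} = 1.645 (two-sided α = 0.1); z_β = 1.282 (power 90% → β = 0.1).
n = (2.927 × 68.6 / 31.4)² = 40.89
Round up: n = 41.

41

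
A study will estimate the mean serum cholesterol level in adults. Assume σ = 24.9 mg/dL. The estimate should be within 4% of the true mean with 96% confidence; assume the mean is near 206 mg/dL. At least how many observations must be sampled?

For a mean, the margin of error is E = z·σ/√n, so n = (zσ/E)².
At 96% confidence, z = 2.054.
E = 4% of 206 = 8.24 mg/dL.
n = (2.054 × 24.9 / 8.24)² = 38.53
Round up: n = 39.

39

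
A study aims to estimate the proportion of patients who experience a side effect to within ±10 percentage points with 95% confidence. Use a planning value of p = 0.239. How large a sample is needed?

For a proportion with margin E = 0.1 at 95% confidence, z = 1.960.
n = p̂(1−p̂)(z/E)² = 0.239 × 0.761 × (1.960/0.1)² = 69.87
Round up: n = 70.

n = 70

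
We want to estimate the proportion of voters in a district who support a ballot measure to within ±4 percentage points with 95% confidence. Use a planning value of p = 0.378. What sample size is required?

For a proportion with margin E = 0.04 at 95% confidence, z = 1.960.
n = p̂(1−p̂)(z/E)² = 0.378 × 0.622 × (1.960/0.04)² = 564.51
Round up: n = 565.

565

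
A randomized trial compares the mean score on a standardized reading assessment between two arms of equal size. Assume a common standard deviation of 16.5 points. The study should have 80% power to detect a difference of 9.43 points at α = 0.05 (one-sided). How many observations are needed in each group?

38 per group

For two equal groups, n per group = 2·((z_α + z_β)·σ/δ)².
z_α = 1.645; z_β = 0.842 (power 80%).
n = 2 × (2.487 × 16.5 / 9.43)² = 2 × 18.94 = 37.88
Round up: n = 38 per group.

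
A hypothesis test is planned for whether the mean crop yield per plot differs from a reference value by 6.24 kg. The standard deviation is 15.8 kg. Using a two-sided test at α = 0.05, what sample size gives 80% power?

51

For a one-sample z-test, n = ((z_{α/2} + z_β)·σ/δ)².
z_{α/2} = 1.960 (two-sided α = 0.05); z_β = 0.842 (power 80% → β = 0.2).
n = (2.802 × 15.8 / 6.24)² = 50.34
Round up: n = 51.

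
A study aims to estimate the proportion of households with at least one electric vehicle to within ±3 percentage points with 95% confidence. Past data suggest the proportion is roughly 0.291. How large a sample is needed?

n = 881

For a proportion with margin E = 0.03 at 95% confidence, z = 1.960.
n = p̂(1−p̂)(z/E)² = 0.291 × 0.709 × (1.960/0.03)² = 880.66
Round up: n = 881.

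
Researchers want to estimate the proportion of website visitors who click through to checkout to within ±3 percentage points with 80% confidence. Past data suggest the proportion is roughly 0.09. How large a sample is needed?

150

For a proportion with margin E = 0.03 at 80% confidence, z = 1.282.
n = p̂(1−p̂)(z/E)² = 0.09 × 0.91 × (1.282/0.03)² = 149.56
Round up: n = 150.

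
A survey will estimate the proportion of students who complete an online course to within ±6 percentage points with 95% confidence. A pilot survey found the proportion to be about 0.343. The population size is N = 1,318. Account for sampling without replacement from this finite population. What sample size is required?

204

For a proportion with margin E = 0.06 at 95% confidence, z = 1.960.
n = p̂(1−p̂)(z/E)² = 0.343 × 0.657 × (1.960/0.06)² = 240.47 — call this n₀.
Finite-population correction with N = 1,318: n = n₀ / (1 + (n₀−1)/N) = 240.47 / 1.182 = 203.44
Round up: n = 204.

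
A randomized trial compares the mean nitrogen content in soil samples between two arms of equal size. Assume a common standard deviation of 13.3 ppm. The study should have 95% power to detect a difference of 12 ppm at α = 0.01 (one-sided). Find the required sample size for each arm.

39 per group

For two equal groups, n per group = 2·((z_α + z_β)·σ/δ)².
z_α = 2.326; z_β = 1.645 (power 95%).
n = 2 × (3.971 × 13.3 / 12)² = 2 × 19.37 = 38.74
Round up: n = 39 per group.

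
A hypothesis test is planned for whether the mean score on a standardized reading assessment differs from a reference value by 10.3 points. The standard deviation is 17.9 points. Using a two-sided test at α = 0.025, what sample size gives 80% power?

For a one-sample z-test, n = ((z_{α/2} + z_β)·σ/δ)².
z_{α/2} = 2.241 (two-sided α = 0.025); z_β = 0.842 (power 80% → β = 0.2).
n = (3.083 × 17.9 / 10.3)² = 28.71
Round up: n = 29.

29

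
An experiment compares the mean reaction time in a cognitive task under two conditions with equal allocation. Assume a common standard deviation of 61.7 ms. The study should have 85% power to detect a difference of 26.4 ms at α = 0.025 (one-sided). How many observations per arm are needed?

99 per group

For two equal groups, n per group = 2·((z_α + z_β)·σ/δ)².
z_α = 1.960; z_β = 1.036 (power 85%).
n = 2 × (2.996 × 61.7 / 26.4)² = 2 × 49.03 = 98.06
Round up: n = 99 per group.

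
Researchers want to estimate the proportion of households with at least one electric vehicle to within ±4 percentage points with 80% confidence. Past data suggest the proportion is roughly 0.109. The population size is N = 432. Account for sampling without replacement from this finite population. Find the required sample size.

82

For a proportion with margin E = 0.04 at 80% confidence, z = 1.282.
n = p̂(1−p̂)(z/E)² = 0.109 × 0.891 × (1.282/0.04)² = 99.76 — call this n₀.
Finite-population correction with N = 432: n = n₀ / (1 + (n₀−1)/N) = 99.76 / 1.229 = 81.17
Round up: n = 82.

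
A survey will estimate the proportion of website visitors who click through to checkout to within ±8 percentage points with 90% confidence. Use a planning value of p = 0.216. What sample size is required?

For a proportion with margin E = 0.08 at 90% confidence, z = 1.645.
n = p̂(1−p̂)(z/E)² = 0.216 × 0.784 × (1.645/0.08)² = 71.60
Round up: n = 72.

72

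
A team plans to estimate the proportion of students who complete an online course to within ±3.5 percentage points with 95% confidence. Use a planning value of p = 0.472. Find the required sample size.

For a proportion with margin E = 0.035 at 95% confidence, z = 1.960.
n = p̂(1−p̂)(z/E)² = 0.472 × 0.528 × (1.960/0.035)² = 781.54
Round up: n = 782.

n = 782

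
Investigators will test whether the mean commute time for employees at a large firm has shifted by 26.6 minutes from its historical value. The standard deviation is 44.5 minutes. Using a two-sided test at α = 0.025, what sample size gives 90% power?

For a one-sample z-test, n = ((z_{α/2} + z_β)·σ/δ)².
z_{α/2} = 2.241 (two-sided α = 0.025); z_β = 1.282 (power 90% → β = 0.1).
n = (3.523 × 44.5 / 26.6)² = 34.74
Round up: n = 35.

n = 35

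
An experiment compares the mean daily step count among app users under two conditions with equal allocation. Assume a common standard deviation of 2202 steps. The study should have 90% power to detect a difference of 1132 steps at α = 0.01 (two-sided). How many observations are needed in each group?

113 per group

For two equal groups, n per group = 2·((z_{α/2} + z_β)·σ/δ)².
z_{α/2} = 2.576; z_β = 1.282 (power 90%).
n = 2 × (3.858 × 2202 / 1132)² = 2 × 56.32 = 112.64
Round up: n = 113 per group.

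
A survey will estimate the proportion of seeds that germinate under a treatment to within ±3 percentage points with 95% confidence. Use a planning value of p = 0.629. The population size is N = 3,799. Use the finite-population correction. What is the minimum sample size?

790

For a proportion with margin E = 0.03 at 95% confidence, z = 1.960.
n = p̂(1−p̂)(z/E)² = 0.629 × 0.371 × (1.960/0.03)² = 996.08 — call this n₀.
Finite-population correction with N = 3,799: n = n₀ / (1 + (n₀−1)/N) = 996.08 / 1.262 = 789.29
Round up: n = 790.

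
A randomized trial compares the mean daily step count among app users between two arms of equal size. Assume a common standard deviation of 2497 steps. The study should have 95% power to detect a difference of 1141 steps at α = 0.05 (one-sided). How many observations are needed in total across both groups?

208 total

For two equal groups, n per group = 2·((z_α + z_β)·σ/δ)².
z_α = 1.645; z_β = 1.645 (power 95%).
n = 2 × (3.290 × 2497 / 1141)² = 2 × 51.84 = 103.68
Round up: n = 104 per group.
Total across both groups: 2 × 104 = 208.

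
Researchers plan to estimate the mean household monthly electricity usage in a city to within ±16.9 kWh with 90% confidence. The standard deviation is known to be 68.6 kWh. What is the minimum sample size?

For a mean, the margin of error is E = z·σ/√n, so n = (zσ/E)².
At 90% confidence, z = 1.645.
n = (1.645 × 68.6 / 16.9)² = 44.59
Round up: n = 45.

n = 45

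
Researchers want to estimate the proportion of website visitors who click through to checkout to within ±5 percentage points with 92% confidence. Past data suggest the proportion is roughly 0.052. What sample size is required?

61

For a proportion with margin E = 0.05 at 92% confidence, z = 1.751.
n = p̂(1−p̂)(z/E)² = 0.052 × 0.948 × (1.751/0.05)² = 60.46
Round up: n = 61.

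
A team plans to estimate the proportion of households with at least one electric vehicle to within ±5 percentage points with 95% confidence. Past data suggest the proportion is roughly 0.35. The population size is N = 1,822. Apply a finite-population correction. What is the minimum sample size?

For a proportion with margin E = 0.05 at 95% confidence, z = 1.960.
n = p̂(1−p̂)(z/E)² = 0.35 × 0.65 × (1.960/0.05)² = 349.59 — call this n₀.
Finite-population correction with N = 1,822: n = n₀ / (1 + (n₀−1)/N) = 349.59 / 1.191 = 293.53
Round up: n = 294.

294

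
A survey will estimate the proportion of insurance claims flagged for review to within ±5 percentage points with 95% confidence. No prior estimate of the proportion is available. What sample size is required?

For a proportion with margin E = 0.05 at 95% confidence, z = 1.960.
With no prior estimate, use p = 0.5, which maximizes p(1−p) at 0.25.
n = 0.25 × (z/E)² = 0.25 × (1.960/0.05)² = 384.16
Round up: n = 385.

385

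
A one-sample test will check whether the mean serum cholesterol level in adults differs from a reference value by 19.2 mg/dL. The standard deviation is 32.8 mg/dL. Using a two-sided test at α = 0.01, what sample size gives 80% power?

For a one-sample z-test, n = ((z_{α/2} + z_β)·σ/δ)².
z_{α/2} = 2.576 (two-sided α = 0.01); z_β = 0.842 (power 80% → β = 0.2).
n = (3.418 × 32.8 / 19.2)² = 34.09
Round up: n = 35.

n = 35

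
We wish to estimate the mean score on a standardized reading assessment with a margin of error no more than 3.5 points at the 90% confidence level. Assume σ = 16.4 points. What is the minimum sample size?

For a mean, the margin of error is E = z·σ/√n, so n = (zσ/E)².
At 90% confidence, z = 1.645.
n = (1.645 × 16.4 / 3.5)² = 59.41
Round up: n = 60.

n = 60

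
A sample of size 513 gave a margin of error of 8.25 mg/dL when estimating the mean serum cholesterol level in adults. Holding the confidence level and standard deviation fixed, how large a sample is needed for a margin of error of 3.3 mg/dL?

Margin of error scales as 1/√n, so n₂ = n₁·(E₁/E₂)².
n₂ = 513 × (8.25/3.3)² = 513 × 6.25 = 3206.25
Round up: n₂ = 3207.

n = 3207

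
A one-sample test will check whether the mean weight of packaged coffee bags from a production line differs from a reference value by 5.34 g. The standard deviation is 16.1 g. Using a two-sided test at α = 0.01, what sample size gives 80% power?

107

For a one-sample z-test, n = ((z_{α/2} + z_β)·σ/δ)².
z_{α/2} = 2.576 (two-sided α = 0.01); z_β = 0.842 (power 80% → β = 0.2).
n = (3.418 × 16.1 / 5.34)² = 106.20
Round up: n = 107.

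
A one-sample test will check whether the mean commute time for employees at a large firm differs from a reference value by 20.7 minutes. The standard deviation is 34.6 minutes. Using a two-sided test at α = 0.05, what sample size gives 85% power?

For a one-sample z-test, n = ((z_{α/2} + z_β)·σ/δ)².
z_{α/2} = 1.960 (two-sided α = 0.05); z_β = 1.036 (power 85% → β = 0.15).
n = (2.996 × 34.6 / 20.7)² = 25.08
Round up: n = 26.

26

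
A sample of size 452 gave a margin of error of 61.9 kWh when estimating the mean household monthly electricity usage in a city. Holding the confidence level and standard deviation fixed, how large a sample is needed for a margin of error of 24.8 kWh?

2816

Margin of error scales as 1/√n, so n₂ = n₁·(E₁/E₂)².
n₂ = 452 × (61.9/24.8)² = 452 × 6.23 = 2815.96
Round up: n₂ = 2816.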